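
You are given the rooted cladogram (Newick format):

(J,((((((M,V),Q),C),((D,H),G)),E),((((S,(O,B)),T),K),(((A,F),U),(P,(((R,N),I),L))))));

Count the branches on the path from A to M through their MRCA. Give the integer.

The MRCA of A and M is the node subtending ((((((M,V),Q),C),((D,H),G)),E),((((S,(O,B)),T),K),(((A,F),U),(P,(((R,N),I),L))))).
From A up to that node: 5 branches. From M up to the same node: 6 branches. Total: 5 + 6 = 11.

11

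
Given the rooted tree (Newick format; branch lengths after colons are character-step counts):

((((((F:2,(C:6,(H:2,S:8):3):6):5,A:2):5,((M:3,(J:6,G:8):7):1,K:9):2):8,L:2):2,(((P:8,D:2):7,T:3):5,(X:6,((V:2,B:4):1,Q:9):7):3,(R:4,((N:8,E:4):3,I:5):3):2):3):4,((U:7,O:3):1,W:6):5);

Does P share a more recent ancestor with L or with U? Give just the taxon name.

L

The MRCA of P and L subtends (((((F,(C,(H,S))),A),((M,(J,G)),K)),L),(((P,D),T),(X,((V,B),Q)),(R,((N,E),I)))) (21 taxa).
The MRCA of P and U is the root, subtending the entire tree (24 taxa).
The first is nested inside the second, so P shares a more recent common ancestor with L.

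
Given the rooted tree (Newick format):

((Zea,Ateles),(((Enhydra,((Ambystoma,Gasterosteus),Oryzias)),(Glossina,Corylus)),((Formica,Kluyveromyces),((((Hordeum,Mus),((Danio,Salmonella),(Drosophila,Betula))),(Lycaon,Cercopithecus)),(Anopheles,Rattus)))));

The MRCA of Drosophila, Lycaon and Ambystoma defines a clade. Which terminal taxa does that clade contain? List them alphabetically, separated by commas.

Ambystoma, Anopheles, Betula, Cercopithecus, Corylus, Danio, Drosophila, Enhydra, Formica, Gasterosteus, Glossina, Hordeum, Kluyveromyces, Lycaon, Mus, Oryzias, Rattus, Salmonella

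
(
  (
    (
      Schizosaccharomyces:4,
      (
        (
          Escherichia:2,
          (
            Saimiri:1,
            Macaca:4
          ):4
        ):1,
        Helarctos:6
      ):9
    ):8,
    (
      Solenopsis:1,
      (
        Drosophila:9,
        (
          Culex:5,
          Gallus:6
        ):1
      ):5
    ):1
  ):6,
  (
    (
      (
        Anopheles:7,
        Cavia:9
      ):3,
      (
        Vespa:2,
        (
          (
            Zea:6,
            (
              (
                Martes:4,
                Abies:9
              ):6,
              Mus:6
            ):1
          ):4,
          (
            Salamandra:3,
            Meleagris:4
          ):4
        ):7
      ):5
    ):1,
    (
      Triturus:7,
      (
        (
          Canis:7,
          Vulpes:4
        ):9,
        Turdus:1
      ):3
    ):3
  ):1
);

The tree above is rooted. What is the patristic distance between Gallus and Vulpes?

39

The path runs Gallus → … → MRCA → … → Vulpes; the MRCA is the root of the tree.
Branch lengths along that path: 6 + 1 + 5 + 1 + 6 + 1 + 3 + 3 + 9 + 4 = 39.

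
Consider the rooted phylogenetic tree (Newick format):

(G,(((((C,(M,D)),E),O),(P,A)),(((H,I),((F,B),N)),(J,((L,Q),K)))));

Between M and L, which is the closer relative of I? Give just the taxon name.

The MRCA of I and L subtends (((H,I),((F,B),N)),(J,((L,Q),K))) (9 taxa).
The MRCA of I and M subtends (((((C,(M,D)),E),O),(P,A)),(((H,I),((F,B),N)),(J,((L,Q),K)))) (16 taxa).
The first is nested inside the second, so I shares a more recent common ancestor with L.

L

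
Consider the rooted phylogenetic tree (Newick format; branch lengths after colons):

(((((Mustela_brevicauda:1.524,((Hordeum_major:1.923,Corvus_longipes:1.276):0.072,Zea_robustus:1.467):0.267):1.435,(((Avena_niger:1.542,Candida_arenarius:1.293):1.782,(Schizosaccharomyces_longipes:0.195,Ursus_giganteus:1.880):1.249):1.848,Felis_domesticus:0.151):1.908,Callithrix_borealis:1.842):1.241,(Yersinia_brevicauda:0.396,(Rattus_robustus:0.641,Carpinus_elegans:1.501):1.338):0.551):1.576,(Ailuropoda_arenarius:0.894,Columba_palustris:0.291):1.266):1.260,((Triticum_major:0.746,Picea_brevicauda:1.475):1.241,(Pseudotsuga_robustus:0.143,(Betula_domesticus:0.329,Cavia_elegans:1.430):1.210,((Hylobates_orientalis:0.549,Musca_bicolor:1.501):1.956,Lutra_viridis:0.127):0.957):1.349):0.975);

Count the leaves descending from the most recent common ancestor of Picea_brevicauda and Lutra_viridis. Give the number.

The MRCA of Picea_brevicauda and Lutra_viridis is the node subtending ((Triticum_major,Picea_brevicauda),(Pseudotsuga_robustus,(Betula_domesticus,Cavia_elegans),((Hylobates_orientalis,Musca_bicolor),Lutra_viridis))).
That clade contains 8 terminal taxa: Betula_domesticus, Cavia_elegans, Hylobates_orientalis, Lutra_viridis, Musca_bicolor, Picea_brevicauda, Pseudotsuga_robustus, Triticum_major.

8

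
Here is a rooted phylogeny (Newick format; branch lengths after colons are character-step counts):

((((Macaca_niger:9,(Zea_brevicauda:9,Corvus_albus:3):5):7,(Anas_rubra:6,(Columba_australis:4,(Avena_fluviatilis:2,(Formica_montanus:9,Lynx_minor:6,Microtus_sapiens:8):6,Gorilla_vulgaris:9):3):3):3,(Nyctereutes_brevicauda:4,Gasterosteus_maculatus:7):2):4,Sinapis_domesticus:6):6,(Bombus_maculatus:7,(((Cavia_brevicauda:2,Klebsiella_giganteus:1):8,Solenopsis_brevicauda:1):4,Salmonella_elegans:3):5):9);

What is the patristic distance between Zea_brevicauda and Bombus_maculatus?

47

The path runs Zea_brevicauda → … → MRCA → … → Bombus_maculatus; the MRCA is the root of the tree.
Branch lengths along that path: 9 + 5 + 7 + 4 + 6 + 9 + 7 = 47.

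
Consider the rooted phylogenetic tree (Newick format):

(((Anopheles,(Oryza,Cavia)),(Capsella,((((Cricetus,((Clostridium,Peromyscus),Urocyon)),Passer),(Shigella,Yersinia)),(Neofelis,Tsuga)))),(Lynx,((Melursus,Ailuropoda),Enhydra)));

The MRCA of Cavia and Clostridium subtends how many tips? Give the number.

13

The MRCA of Cavia and Clostridium is the node subtending ((Anopheles,(Oryza,Cavia)),(Capsella,((((Cricetus,((Clostridium,Peromyscus),Urocyon)),Passer),(Shigella,Yersinia)),(Neofelis,Tsuga)))).
That clade contains 13 terminal taxa: Anopheles, Capsella, Cavia, Clostridium, Cricetus, Neofelis, Oryza, Passer, Peromyscus, Shigella, Tsuga, Urocyon, Yersinia.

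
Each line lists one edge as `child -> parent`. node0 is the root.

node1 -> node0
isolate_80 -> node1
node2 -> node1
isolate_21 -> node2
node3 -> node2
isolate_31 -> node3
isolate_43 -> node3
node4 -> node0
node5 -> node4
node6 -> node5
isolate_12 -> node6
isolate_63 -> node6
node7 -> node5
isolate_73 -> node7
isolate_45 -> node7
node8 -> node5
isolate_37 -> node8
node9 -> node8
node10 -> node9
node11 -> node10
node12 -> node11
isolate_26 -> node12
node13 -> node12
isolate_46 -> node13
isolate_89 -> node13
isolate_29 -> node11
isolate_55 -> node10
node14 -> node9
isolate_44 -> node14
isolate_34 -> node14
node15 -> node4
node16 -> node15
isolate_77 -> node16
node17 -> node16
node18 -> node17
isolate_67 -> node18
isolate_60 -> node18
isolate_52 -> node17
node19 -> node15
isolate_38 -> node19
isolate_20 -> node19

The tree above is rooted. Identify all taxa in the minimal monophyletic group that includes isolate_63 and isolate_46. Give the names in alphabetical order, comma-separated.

Tracing isolate_63: it sits inside (isolate_12,isolate_63).
Tracing isolate_46: it sits inside (isolate_46,isolate_89).
The smallest clade enclosing both is ((isolate_12,isolate_63),(isolate_73,isolate_45),(isolate_37,((((isolate_26,(isolate_46,isolate_89)),isolate_29),isolate_55),(isolate_44,isolate_34)))); the answer is its 12 terminal taxa in alphabetical order.

isolate_12, isolate_26, isolate_29, isolate_34, isolate_37, isolate_44, isolate_45, isolate_46, isolate_55, isolate_63, isolate_73, isolate_89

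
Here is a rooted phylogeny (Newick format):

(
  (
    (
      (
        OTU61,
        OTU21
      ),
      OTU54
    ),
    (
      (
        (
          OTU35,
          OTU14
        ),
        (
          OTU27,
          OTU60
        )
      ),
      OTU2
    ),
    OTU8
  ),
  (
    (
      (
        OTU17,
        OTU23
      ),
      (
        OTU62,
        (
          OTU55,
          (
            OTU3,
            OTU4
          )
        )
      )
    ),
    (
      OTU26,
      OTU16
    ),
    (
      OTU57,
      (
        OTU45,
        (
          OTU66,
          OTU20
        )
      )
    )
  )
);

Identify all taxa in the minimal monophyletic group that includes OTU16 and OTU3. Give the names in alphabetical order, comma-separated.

OTU16, OTU17, OTU20, OTU23, OTU26, OTU3, OTU4, OTU45, OTU55, OTU57, OTU62, OTU66

Tracing OTU16: it sits inside (OTU26,OTU16).
Tracing OTU3: it sits inside (OTU3,OTU4).
The smallest clade enclosing both is (((OTU17,OTU23),(OTU62,(OTU55,(OTU3,OTU4)))),(OTU26,OTU16),(OTU57,(OTU45,(OTU66,OTU20)))); the answer is its 12 terminal taxa in alphabetical order.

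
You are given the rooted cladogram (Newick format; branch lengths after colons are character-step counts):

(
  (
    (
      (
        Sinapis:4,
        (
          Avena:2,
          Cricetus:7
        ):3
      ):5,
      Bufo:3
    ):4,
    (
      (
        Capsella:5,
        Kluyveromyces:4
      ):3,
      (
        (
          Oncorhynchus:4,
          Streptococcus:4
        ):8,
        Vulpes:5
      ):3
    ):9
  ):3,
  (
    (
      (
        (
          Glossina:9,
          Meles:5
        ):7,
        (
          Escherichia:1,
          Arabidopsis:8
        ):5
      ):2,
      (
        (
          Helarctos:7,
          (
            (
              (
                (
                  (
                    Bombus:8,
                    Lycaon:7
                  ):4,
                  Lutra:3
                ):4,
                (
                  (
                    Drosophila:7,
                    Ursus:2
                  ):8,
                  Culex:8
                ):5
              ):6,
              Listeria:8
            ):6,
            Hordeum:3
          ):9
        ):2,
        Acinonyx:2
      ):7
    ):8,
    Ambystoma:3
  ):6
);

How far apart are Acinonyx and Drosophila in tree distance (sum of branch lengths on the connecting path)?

The path runs Acinonyx → … → MRCA → … → Drosophila; the MRCA is the node subtending ((Helarctos,(((((Bombus,Lycaon),Lutra),((Drosophila,Ursus),Culex)),Listeria),Hordeum)),Acinonyx).
Branch lengths along that path: 2 + 2 + 9 + 6 + 6 + 5 + 8 + 7 = 45.

45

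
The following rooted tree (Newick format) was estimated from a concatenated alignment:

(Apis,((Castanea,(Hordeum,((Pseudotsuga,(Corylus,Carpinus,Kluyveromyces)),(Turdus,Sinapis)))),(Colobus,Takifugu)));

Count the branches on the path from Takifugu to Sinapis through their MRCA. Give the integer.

7

The MRCA of Takifugu and Sinapis is the node subtending ((Castanea,(Hordeum,((Pseudotsuga,(Corylus,Carpinus,Kluyveromyces)),(Turdus,Sinapis)))),(Colobus,Takifugu)).
From Takifugu up to that node: 2 branches. From Sinapis up to the same node: 5 branches. Total: 2 + 5 = 7.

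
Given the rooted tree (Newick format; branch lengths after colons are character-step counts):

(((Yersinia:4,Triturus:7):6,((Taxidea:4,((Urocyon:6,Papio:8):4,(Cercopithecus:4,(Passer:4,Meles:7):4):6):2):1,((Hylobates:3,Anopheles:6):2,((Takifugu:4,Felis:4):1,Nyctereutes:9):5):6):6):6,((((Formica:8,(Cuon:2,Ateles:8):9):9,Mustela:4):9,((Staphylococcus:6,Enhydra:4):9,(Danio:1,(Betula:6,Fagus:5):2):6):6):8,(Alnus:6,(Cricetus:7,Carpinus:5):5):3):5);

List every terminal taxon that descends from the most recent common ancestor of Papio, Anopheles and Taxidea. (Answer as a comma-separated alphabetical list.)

Tracing Papio: it sits inside (Urocyon,Papio).
Tracing Anopheles: it sits inside (Hylobates,Anopheles).
Tracing Taxidea: it sits inside (Taxidea,((Urocyon,Papio),(Cercopithecus,(Passer,Meles)))).
The smallest clade enclosing all 3 is ((Taxidea,((Urocyon,Papio),(Cercopithecus,(Passer,Meles)))),((Hylobates,Anopheles),((Takifugu,Felis),Nyctereutes))); the answer is its 11 terminal taxa in alphabetical order.

Anopheles, Cercopithecus, Felis, Hylobates, Meles, Nyctereutes, Papio, Passer, Takifugu, Taxidea, Urocyon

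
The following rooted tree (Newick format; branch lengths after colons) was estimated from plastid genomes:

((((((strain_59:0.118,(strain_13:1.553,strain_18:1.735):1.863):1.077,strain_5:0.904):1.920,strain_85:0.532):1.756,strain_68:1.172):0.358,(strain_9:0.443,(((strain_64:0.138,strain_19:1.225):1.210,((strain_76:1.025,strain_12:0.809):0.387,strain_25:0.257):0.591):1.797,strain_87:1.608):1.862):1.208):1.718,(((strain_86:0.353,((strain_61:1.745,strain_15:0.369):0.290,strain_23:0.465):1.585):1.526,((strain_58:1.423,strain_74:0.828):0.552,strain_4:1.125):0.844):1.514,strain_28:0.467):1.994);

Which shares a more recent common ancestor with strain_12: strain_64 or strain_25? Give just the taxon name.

strain_25

The MRCA of strain_12 and strain_25 subtends ((strain_76,strain_12),strain_25) (3 taxa).
The MRCA of strain_12 and strain_64 subtends ((strain_64,strain_19),((strain_76,strain_12),strain_25)) (5 taxa).
The first is nested inside the second, so strain_12 shares a more recent common ancestor with strain_25.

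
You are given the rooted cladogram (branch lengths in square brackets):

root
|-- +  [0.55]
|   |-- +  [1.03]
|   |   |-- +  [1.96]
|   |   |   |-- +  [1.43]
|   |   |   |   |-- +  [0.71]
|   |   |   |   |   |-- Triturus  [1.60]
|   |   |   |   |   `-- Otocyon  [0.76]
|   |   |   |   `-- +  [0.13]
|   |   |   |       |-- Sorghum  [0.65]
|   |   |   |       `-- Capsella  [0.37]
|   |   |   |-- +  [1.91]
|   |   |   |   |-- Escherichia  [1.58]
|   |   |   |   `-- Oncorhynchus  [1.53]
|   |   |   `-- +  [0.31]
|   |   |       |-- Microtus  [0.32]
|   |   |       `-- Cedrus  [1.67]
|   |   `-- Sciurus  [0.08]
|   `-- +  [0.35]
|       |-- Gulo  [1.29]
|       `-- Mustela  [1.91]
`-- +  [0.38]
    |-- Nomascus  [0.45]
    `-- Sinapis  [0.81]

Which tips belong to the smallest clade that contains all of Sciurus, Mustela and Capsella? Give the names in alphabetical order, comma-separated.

Capsella, Cedrus, Escherichia, Gulo, Microtus, Mustela, Oncorhynchus, Otocyon, Sciurus, Sorghum, Triturus

Tracing Sciurus: it sits inside ((((Triturus,Otocyon),(Sorghum,Capsella)),(Escherichia,Oncorhynchus),(Microtus,Cedrus)),Sciurus).
Tracing Mustela: it sits inside (Gulo,Mustela).
Tracing Capsella: it sits inside (Sorghum,Capsella).
The smallest clade enclosing all 3 is (((((Triturus,Otocyon),(Sorghum,Capsella)),(Escherichia,Oncorhynchus),(Microtus,Cedrus)),Sciurus),(Gulo,Mustela)); the answer is its 11 terminal taxa in alphabetical order.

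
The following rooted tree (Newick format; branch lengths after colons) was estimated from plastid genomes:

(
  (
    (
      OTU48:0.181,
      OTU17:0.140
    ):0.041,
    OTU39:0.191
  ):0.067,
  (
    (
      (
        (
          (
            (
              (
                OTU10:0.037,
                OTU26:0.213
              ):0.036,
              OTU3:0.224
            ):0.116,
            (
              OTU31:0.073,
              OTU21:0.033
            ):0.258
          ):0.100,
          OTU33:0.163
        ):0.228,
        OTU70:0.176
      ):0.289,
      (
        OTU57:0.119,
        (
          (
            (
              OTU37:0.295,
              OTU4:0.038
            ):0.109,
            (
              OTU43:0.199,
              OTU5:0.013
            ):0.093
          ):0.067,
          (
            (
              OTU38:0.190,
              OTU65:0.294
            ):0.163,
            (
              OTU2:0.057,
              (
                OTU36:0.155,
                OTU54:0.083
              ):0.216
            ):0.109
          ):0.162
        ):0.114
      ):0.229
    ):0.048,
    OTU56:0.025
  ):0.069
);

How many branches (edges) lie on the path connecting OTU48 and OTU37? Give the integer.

10

The MRCA of OTU48 and OTU37 is the root of the tree.
From OTU48 up to that node: 3 branches. From OTU37 up to the same node: 7 branches. Total: 3 + 7 = 10.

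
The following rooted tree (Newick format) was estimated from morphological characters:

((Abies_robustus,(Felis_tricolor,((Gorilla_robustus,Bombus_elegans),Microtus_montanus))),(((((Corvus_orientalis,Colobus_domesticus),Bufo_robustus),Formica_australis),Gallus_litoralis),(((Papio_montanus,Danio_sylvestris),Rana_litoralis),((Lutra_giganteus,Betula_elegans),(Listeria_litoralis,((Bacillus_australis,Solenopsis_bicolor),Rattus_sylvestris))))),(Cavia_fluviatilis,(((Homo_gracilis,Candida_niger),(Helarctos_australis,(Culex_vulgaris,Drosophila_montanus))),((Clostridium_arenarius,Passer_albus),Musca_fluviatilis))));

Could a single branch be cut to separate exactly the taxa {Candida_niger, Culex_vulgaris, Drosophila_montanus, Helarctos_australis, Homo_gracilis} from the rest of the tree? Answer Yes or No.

The most recent common ancestor of these taxa subtends ((Homo_gracilis,Candida_niger),(Helarctos_australis,(Culex_vulgaris,Drosophila_montanus))).
That clade has exactly 5 tips — every listed taxon and nothing else — so the group is monophyletic.

Yes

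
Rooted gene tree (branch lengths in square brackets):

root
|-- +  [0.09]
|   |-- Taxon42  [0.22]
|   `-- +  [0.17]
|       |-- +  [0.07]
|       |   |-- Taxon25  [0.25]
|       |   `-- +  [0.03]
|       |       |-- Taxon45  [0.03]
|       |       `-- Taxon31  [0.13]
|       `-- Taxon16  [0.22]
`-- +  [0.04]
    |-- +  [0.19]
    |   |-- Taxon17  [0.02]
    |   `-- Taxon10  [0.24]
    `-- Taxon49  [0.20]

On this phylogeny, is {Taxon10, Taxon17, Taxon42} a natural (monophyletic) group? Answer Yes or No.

No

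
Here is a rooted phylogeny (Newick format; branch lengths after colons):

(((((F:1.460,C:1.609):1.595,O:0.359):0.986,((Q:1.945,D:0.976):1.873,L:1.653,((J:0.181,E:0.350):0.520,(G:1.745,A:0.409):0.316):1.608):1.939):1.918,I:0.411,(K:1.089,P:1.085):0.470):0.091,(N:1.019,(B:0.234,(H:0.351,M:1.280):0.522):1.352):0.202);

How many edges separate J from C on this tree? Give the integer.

7

The MRCA of J and C is the node subtending (((F,C),O),((Q,D),L,((J,E),(G,A)))).
From J up to that node: 4 branches. From C up to the same node: 3 branches. Total: 4 + 3 = 7.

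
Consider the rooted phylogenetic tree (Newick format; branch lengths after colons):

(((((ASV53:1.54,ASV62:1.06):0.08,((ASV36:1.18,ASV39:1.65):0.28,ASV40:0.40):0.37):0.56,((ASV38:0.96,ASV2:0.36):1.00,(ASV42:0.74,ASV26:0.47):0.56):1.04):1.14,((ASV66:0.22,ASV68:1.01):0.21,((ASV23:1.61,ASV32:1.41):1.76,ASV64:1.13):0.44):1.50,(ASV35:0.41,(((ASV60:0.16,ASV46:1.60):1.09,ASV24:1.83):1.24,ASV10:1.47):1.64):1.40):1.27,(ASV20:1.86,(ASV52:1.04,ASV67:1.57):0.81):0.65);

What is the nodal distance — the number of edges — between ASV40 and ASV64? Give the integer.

7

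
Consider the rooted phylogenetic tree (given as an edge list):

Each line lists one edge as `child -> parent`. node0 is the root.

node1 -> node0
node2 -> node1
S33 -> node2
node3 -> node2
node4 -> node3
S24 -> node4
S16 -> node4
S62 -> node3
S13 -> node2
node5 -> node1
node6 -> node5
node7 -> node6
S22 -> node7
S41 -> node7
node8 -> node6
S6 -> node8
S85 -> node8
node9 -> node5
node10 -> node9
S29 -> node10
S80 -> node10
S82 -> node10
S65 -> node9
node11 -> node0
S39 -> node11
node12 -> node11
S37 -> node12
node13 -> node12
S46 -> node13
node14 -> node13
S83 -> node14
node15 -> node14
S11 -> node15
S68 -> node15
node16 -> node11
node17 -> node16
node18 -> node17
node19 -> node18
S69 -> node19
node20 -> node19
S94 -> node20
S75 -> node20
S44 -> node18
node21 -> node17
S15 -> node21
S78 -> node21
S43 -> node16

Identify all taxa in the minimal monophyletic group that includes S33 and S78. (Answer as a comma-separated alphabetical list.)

Tracing S33: it sits inside (S33,((S24,S16),S62),S13).
Tracing S78: it sits inside (S15,S78).
The smallest clade enclosing both is the whole tree (their MRCA is the root), so the answer is all 26 tips in alphabetical order.

S11, S13, S15, S16, S22, S24, S29, S33, S37, S39, S41, S43, S44, S46, S6, S62, S65, S68, S69, S75, S78, S80, S82, S83, S85, S94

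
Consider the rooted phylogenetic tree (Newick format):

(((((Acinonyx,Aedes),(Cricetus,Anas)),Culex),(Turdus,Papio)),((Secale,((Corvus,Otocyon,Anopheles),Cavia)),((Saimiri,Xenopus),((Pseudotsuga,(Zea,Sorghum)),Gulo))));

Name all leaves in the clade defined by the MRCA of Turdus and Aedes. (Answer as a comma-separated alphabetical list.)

Tracing Turdus: it sits inside (Turdus,Papio).
Tracing Aedes: it sits inside (Acinonyx,Aedes).
The smallest clade enclosing both is ((((Acinonyx,Aedes),(Cricetus,Anas)),Culex),(Turdus,Papio)); the answer is its 7 terminal taxa in alphabetical order.

Acinonyx, Aedes, Anas, Cricetus, Culex, Papio, Turdus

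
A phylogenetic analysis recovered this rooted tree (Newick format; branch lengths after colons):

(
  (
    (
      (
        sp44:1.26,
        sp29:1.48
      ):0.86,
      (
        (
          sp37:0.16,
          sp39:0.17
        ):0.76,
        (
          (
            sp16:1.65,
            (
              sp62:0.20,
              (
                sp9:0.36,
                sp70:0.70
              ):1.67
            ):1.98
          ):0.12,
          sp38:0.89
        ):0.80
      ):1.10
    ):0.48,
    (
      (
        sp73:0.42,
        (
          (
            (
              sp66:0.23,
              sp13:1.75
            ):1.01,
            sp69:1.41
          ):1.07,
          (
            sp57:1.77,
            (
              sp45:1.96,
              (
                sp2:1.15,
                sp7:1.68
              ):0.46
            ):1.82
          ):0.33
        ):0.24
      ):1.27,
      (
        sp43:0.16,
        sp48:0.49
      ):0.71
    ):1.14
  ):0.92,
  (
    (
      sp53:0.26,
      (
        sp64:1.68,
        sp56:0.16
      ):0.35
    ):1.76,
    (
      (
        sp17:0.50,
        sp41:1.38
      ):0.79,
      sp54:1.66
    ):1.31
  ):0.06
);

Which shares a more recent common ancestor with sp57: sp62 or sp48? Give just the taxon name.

sp48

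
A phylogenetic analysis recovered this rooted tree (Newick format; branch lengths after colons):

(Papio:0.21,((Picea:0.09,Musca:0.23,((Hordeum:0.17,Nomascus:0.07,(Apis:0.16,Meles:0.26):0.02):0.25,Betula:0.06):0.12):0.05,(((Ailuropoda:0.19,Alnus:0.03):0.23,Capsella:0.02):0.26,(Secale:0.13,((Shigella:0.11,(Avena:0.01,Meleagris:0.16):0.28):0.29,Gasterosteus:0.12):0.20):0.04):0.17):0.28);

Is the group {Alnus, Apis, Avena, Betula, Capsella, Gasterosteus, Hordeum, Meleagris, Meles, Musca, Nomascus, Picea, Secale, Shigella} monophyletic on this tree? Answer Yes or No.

The MRCA of the listed taxa subtends ((Picea,Musca,((Hordeum,Nomascus,(Apis,Meles)),Betula)),(((Ailuropoda,Alnus),Capsella),(Secale,((Shigella,(Avena,Meleagris)),Gasterosteus)))).
That clade also contains Ailuropoda, which is not in the proposed group, so the group is not monophyletic.

No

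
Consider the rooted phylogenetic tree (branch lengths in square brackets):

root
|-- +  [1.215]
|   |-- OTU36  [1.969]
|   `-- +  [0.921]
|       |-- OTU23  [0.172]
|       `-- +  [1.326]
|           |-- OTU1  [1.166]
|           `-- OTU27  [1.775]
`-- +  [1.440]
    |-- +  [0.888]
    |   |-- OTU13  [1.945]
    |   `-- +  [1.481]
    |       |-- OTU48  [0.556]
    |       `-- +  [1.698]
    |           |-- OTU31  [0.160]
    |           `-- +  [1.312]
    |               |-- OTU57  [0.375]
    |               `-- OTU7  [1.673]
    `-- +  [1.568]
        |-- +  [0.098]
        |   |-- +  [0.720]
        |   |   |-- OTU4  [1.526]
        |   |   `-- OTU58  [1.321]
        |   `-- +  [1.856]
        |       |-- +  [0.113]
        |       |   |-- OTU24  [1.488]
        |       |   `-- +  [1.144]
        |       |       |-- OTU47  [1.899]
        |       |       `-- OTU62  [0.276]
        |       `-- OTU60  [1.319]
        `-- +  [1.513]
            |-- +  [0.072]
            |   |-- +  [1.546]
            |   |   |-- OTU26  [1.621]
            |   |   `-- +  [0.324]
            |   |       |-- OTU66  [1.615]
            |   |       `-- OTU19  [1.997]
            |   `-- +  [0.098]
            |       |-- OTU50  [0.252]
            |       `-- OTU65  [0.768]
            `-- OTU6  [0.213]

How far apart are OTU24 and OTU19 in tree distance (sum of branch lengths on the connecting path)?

9.007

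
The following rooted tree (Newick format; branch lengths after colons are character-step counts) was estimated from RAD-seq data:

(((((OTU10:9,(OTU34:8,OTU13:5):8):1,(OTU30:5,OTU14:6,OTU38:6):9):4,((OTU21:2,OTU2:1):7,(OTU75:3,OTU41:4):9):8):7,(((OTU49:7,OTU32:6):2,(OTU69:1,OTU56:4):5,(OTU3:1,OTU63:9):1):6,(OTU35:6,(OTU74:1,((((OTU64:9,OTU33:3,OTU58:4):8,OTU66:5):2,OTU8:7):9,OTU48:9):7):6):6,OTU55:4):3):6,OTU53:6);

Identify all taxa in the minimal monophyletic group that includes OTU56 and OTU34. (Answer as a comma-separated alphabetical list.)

OTU10, OTU13, OTU14, OTU2, OTU21, OTU3, OTU30, OTU32, OTU33, OTU34, OTU35, OTU38, OTU41, OTU48, OTU49, OTU55, OTU56, OTU58, OTU63, OTU64, OTU66, OTU69, OTU74, OTU75, OTU8

Tracing OTU56: it sits inside (OTU69,OTU56).
Tracing OTU34: it sits inside (OTU34,OTU13).
The smallest clade enclosing both is ((((OTU10,(OTU34,OTU13)),(OTU30,OTU14,OTU38)),((OTU21,OTU2),(OTU75,OTU41))),(((OTU49,OTU32),(OTU69,OTU56),(OTU3,OTU63)),(OTU35,(OTU74,((((OTU64,OTU33,OTU58),OTU66),OTU8),OTU48))),OTU55)); the answer is its 25 terminal taxa in alphabetical order.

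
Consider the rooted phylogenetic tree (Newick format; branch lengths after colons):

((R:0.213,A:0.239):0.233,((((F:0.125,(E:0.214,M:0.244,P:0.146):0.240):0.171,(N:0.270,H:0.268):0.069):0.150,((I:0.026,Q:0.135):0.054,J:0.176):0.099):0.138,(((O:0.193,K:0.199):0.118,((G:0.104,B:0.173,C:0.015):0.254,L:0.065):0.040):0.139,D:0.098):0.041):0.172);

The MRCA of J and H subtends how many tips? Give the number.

The MRCA of J and H is the node subtending (((F,(E,M,P)),(N,H)),((I,Q),J)).
That clade contains 9 terminal taxa: E, F, H, I, J, M, N, P, Q.

9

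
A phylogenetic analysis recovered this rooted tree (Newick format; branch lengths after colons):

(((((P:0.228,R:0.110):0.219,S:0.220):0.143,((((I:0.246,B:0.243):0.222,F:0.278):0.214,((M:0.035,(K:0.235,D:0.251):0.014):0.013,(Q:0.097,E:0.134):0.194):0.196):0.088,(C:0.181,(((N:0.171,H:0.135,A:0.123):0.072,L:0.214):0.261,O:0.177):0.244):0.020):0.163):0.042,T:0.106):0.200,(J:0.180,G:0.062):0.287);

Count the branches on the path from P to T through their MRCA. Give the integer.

The MRCA of P and T is the node subtending ((((P,R),S),((((I,B),F),((M,(K,D)),(Q,E))),(C,(((N,H,A),L),O)))),T).
From P up to that node: 4 branches. From T up to the same node: 1 branch. Total: 4 + 1 = 5.

5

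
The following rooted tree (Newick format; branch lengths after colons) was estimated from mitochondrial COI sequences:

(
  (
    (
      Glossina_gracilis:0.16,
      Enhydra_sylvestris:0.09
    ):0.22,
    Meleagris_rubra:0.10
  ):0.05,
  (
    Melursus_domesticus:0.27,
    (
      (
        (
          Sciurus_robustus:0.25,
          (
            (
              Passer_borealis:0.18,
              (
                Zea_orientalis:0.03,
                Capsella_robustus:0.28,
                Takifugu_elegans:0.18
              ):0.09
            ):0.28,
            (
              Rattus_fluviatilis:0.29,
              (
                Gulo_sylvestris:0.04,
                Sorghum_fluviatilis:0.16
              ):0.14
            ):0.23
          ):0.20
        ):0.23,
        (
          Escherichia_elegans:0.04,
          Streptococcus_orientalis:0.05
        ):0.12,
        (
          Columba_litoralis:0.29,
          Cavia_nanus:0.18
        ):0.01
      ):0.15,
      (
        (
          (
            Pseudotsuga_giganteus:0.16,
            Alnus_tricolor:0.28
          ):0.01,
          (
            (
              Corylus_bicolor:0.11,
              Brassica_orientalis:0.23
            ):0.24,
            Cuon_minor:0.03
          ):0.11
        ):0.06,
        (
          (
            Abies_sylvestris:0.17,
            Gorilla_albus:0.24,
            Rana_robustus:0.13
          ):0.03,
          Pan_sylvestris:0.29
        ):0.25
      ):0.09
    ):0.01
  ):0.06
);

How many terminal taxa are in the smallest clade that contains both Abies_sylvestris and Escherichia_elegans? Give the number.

The MRCA of Abies_sylvestris and Escherichia_elegans is the node subtending (((Sciurus_robustus,((Passer_borealis,(Zea_orientalis,Capsella_robustus,Takifugu_elegans)),(Rattus_fluviatilis,(Gulo_sylvestris,Sorghum_fluviatilis)))),(Escherichia_elegans,Streptococcus_orientalis),(Columba_litoralis,Cavia_nanus)),(((Pseudotsuga_giganteus,Alnus_tricolor),((Corylus_bicolor,Brassica_orientalis),Cuon_minor)),((Abies_sylvestris,Gorilla_albus,Rana_robustus),Pan_sylvestris))).
That clade contains 21 terminal taxa: Abies_sylvestris, Alnus_tricolor, Brassica_orientalis, Capsella_robustus, Cavia_nanus, Columba_litoralis, Corylus_bicolor, Cuon_minor, Escherichia_elegans, Gorilla_albus, Gulo_sylvestris, Pan_sylvestris, Passer_borealis, Pseudotsuga_giganteus, Rana_robustus, Rattus_fluviatilis, Sciurus_robustus, Sorghum_fluviatilis, Streptococcus_orientalis, Takifugu_elegans, Zea_orientalis.

21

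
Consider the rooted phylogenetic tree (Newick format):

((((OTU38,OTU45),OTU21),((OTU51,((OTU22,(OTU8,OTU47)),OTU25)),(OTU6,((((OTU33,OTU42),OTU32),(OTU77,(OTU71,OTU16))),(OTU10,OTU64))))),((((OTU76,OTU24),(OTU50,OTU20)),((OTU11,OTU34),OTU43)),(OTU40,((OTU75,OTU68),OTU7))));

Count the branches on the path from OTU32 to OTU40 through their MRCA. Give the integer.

The MRCA of OTU32 and OTU40 is the root of the tree.
From OTU32 up to that node: 7 branches. From OTU40 up to the same node: 3 branches. Total: 7 + 3 = 10.

10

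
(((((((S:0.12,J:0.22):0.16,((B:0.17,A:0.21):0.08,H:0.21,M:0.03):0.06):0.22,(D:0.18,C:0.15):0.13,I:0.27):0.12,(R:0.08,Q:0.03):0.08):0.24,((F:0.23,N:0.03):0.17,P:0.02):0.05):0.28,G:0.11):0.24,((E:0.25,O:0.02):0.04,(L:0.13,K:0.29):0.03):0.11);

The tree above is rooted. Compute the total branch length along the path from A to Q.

The path runs A → … → MRCA → … → Q; the MRCA is the node subtending ((((S,J),((B,A),H,M)),(D,C),I),(R,Q)).
Branch lengths along that path: 0.21 + 0.08 + 0.06 + 0.22 + 0.12 + 0.08 + 0.03 = 0.80.

0.80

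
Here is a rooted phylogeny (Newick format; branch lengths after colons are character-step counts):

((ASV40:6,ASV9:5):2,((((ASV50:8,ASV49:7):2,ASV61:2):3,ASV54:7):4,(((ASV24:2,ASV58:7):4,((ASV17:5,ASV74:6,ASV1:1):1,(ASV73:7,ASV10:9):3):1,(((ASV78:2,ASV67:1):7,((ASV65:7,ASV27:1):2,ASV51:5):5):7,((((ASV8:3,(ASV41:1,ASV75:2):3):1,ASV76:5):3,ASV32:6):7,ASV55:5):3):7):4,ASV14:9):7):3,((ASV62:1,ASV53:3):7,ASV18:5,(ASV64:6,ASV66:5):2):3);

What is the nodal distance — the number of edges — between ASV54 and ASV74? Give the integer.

The MRCA of ASV54 and ASV74 is the node subtending ((((ASV50,ASV49),ASV61),ASV54),(((ASV24,ASV58),((ASV17,ASV74,ASV1),(ASV73,ASV10)),(((ASV78,ASV67),((ASV65,ASV27),ASV51)),((((ASV8,(ASV41,ASV75)),ASV76),ASV32),ASV55))),ASV14)).
From ASV54 up to that node: 2 branches. From ASV74 up to the same node: 5 branches. Total: 2 + 5 = 7.

7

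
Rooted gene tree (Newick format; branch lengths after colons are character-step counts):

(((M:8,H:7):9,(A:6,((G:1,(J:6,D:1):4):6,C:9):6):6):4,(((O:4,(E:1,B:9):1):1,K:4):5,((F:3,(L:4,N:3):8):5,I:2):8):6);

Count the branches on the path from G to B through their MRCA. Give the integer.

The MRCA of G and B is the root of the tree.
From G up to that node: 5 branches. From B up to the same node: 5 branches. Total: 5 + 5 = 10.

10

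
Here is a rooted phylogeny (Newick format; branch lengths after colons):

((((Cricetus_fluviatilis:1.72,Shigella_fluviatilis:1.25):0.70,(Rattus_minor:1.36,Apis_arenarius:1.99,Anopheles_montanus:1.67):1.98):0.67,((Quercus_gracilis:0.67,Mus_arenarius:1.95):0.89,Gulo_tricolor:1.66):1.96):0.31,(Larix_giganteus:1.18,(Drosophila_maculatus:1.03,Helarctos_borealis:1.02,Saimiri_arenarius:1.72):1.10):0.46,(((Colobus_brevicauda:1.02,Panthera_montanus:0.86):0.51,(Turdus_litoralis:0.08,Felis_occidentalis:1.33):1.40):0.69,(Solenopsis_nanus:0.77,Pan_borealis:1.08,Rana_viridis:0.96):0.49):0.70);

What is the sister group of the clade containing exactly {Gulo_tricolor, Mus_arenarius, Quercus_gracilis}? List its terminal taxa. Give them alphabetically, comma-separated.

The clade containing exactly {Gulo_tricolor, Mus_arenarius, Quercus_gracilis} attaches to the tree at the node subtending (((Cricetus_fluviatilis,Shigella_fluviatilis),(Rattus_minor,Apis_arenarius,Anopheles_montanus)),((Quercus_gracilis,Mus_arenarius),Gulo_tricolor)).
The other lineage descending from that same node — the sister group — is ((Cricetus_fluviatilis,Shigella_fluviatilis),(Rattus_minor,Apis_arenarius,Anopheles_montanus)); its 5 tips in alphabetical order are the answer.

Anopheles_montanus, Apis_arenarius, Cricetus_fluviatilis, Rattus_minor, Shigella_fluviatilis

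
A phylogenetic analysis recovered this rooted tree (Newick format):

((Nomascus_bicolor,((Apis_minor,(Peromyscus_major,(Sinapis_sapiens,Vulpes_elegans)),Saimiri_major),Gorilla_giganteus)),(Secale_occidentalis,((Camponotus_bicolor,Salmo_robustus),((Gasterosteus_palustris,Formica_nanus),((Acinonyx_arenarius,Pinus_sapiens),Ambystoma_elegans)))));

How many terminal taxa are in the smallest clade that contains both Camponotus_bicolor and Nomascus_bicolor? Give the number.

15

The MRCA of Camponotus_bicolor and Nomascus_bicolor is the root, so the clade is the entire tree.
That clade contains 15 terminal taxa: Acinonyx_arenarius, Ambystoma_elegans, Apis_minor, Camponotus_bicolor, Formica_nanus, Gasterosteus_palustris, Gorilla_giganteus, Nomascus_bicolor, Peromyscus_major, Pinus_sapiens, Saimiri_major, Salmo_robustus, Secale_occidentalis, Sinapis_sapiens, Vulpes_elegans.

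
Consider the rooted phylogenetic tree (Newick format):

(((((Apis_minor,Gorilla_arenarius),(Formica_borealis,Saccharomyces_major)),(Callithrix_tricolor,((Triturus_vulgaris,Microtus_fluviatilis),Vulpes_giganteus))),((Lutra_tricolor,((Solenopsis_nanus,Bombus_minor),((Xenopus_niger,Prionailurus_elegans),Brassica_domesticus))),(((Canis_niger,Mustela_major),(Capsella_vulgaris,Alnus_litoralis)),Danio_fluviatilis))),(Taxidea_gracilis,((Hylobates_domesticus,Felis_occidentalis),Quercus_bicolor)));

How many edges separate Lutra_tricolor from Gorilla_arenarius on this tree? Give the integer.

7

The MRCA of Lutra_tricolor and Gorilla_arenarius is the node subtending ((((Apis_minor,Gorilla_arenarius),(Formica_borealis,Saccharomyces_major)),(Callithrix_tricolor,((Triturus_vulgaris,Microtus_fluviatilis),Vulpes_giganteus))),((Lutra_tricolor,((Solenopsis_nanus,Bombus_minor),((Xenopus_niger,Prionailurus_elegans),Brassica_domesticus))),(((Canis_niger,Mustela_major),(Capsella_vulgaris,Alnus_litoralis)),Danio_fluviatilis))).
From Lutra_tricolor up to that node: 3 branches. From Gorilla_arenarius up to the same node: 4 branches. Total: 3 + 4 = 7.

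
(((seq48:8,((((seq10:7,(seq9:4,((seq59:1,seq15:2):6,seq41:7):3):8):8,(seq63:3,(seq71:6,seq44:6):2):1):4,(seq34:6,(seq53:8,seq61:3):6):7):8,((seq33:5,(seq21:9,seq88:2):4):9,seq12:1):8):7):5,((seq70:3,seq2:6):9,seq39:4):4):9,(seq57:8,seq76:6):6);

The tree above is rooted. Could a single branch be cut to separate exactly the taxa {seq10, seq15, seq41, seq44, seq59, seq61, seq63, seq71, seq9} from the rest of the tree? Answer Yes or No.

No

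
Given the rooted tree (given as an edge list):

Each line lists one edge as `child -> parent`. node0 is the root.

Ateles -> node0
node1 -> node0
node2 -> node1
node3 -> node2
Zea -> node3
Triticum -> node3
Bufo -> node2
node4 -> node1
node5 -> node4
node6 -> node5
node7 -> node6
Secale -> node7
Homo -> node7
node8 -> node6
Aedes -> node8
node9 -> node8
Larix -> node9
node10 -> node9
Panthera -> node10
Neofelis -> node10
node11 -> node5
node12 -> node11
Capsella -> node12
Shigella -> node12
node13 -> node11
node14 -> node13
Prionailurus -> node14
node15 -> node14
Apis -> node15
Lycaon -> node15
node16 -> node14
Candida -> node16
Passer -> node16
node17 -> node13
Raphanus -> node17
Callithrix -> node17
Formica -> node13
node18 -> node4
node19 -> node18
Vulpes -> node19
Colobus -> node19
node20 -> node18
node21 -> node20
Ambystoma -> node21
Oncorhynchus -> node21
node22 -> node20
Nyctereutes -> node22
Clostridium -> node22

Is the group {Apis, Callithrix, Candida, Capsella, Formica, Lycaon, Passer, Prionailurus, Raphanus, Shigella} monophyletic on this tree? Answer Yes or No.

The most recent common ancestor of these taxa subtends ((Capsella,Shigella),((Prionailurus,(Apis,Lycaon),(Candida,Passer)),(Raphanus,Callithrix),Formica)).
That clade has exactly 10 tips — every listed taxon and nothing else — so the group is monophyletic.

Yes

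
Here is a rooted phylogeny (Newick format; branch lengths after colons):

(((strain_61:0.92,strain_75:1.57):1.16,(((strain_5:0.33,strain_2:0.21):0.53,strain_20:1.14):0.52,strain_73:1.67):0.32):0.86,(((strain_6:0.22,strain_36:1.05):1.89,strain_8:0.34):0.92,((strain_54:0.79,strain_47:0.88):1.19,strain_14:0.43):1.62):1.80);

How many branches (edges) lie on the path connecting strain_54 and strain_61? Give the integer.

The MRCA of strain_54 and strain_61 is the root of the tree.
From strain_54 up to that node: 4 branches. From strain_61 up to the same node: 3 branches. Total: 4 + 3 = 7.

7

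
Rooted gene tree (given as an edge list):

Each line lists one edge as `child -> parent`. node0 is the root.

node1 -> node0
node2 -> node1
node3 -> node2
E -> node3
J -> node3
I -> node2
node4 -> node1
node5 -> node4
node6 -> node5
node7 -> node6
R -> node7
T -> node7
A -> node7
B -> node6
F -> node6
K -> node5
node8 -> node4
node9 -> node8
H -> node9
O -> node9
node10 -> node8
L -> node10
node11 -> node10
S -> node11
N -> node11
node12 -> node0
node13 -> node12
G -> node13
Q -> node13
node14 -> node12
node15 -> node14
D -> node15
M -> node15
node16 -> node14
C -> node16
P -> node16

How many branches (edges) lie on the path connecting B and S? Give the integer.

The MRCA of B and S is the node subtending ((((R,T,A),B,F),K),((H,O),(L,(S,N)))).
From B up to that node: 3 branches. From S up to the same node: 4 branches. Total: 3 + 4 = 7.

7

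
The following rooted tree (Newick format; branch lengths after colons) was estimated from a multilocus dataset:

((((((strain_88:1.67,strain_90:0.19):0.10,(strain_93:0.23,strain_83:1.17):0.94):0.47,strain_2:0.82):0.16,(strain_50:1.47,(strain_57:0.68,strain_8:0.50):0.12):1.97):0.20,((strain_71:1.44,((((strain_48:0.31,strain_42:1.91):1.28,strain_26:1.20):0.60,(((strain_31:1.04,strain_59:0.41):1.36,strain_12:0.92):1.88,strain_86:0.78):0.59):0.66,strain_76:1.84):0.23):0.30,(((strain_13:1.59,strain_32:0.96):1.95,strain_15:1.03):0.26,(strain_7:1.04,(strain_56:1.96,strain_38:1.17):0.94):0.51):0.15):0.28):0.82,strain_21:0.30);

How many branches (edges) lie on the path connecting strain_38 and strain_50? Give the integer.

8

The MRCA of strain_38 and strain_50 is the node subtending (((((strain_88,strain_90),(strain_93,strain_83)),strain_2),(strain_50,(strain_57,strain_8))),((strain_71,((((strain_48,strain_42),strain_26),(((strain_31,strain_59),strain_12),strain_86)),strain_76)),(((strain_13,strain_32),strain_15),(strain_7,(strain_56,strain_38))))).
From strain_38 up to that node: 5 branches. From strain_50 up to the same node: 3 branches. Total: 5 + 3 = 8.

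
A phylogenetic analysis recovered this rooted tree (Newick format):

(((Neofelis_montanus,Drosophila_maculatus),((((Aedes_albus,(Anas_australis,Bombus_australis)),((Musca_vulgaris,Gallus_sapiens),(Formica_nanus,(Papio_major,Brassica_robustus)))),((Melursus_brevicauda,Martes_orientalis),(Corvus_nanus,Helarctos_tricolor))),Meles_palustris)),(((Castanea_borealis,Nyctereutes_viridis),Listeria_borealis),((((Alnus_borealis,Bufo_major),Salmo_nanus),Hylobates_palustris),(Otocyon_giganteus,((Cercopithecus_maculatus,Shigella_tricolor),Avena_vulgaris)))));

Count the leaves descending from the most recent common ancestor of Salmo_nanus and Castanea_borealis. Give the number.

The MRCA of Salmo_nanus and Castanea_borealis is the node subtending (((Castanea_borealis,Nyctereutes_viridis),Listeria_borealis),((((Alnus_borealis,Bufo_major),Salmo_nanus),Hylobates_palustris),(Otocyon_giganteus,((Cercopithecus_maculatus,Shigella_tricolor),Avena_vulgaris)))).
That clade contains 11 terminal taxa: Alnus_borealis, Avena_vulgaris, Bufo_major, Castanea_borealis, Cercopithecus_maculatus, Hylobates_palustris, Listeria_borealis, Nyctereutes_viridis, Otocyon_giganteus, Salmo_nanus, Shigella_tricolor.

11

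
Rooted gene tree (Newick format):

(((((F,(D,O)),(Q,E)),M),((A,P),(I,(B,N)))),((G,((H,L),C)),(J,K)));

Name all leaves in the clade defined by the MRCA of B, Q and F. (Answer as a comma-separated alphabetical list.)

Tracing B: it sits inside (B,N).
Tracing Q: it sits inside (Q,E).
Tracing F: it sits inside (F,(D,O)).
The smallest clade enclosing all 3 is ((((F,(D,O)),(Q,E)),M),((A,P),(I,(B,N)))); the answer is its 11 terminal taxa in alphabetical order.

A, B, D, E, F, I, M, N, O, P, Q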